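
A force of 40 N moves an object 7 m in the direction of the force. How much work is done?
W = Fd = 40×7 = 280.0 J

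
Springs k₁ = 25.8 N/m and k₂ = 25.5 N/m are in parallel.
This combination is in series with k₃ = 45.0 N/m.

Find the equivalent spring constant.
k₁₂ = k₁ + k₂ = 51.3 N/m (parallel)
1/k_eq = 1/k₁₂ + 1/k₃ → k_eq = 23.97 N/m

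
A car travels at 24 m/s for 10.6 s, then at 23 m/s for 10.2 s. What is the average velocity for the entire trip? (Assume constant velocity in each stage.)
d₁ = v₁t₁ = 24 × 10.6 = 254.4 m
d₂ = v₂t₂ = 23 × 10.2 = 234.6 m
d_total = 489.0 m, t_total = 20.8 s
v_avg = d_total/t_total = 489.0/20.8 = 23.51 m/s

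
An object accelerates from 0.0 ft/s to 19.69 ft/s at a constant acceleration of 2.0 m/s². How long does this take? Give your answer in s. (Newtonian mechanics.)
t = (v - v₀)/a (with unit conversion) = 3.001 s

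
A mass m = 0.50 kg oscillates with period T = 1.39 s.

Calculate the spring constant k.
T = 2π√(m/k) → k = m(2π/T)² = 0.5×(2π/1.39)² = 10.22 N/m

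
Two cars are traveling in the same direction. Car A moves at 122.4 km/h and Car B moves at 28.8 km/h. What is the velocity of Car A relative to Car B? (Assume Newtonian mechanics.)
v_rel = v_A - v_B = 122.4 - 28.8 = 93.6 km/h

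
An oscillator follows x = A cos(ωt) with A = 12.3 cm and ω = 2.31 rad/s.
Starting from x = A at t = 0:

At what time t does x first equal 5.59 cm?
cos(ωt) = x/A = 5.59/12.3 = 0.4545
ωt = arccos(0.4545) = 1.099 rad
t = 1.099/2.31 = 0.4758 s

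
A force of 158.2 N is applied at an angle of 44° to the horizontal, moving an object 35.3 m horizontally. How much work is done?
W = Fd cosθ = 158.2×35.3×cos(44°) = 4017.1 J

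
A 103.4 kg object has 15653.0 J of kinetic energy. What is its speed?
KE = ½mv² → v = √(2KE/m) = √(2×15653.0/103.4) = 17.4 m/s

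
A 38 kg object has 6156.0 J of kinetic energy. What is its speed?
KE = ½mv² → v = √(2KE/m) = √(2×6156.0/38) = 18.0 m/s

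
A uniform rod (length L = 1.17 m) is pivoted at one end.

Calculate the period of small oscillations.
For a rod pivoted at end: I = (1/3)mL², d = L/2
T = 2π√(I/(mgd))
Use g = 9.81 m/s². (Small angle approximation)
I/m = (1/3)L² = 0.4563 m²; d = L/2 = 0.585 m
T = 2π√(I/(mgd)) = 2π√(0.4563/(9.81×0.585)) = 1.772 s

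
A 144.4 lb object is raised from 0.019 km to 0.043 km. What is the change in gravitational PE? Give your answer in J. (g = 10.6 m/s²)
ΔPE = mg(h₂ − h₁) = 65.5 kg × 10.6 m/s² × (43 − 19) m = 1.666e+04 J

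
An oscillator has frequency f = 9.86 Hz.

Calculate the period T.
T = 1/f = 1/9.86 = 0.1014 s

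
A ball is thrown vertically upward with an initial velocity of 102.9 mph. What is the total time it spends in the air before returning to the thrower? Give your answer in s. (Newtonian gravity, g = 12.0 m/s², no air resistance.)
t_total = 2v₀/g (with unit conversion) = 7.667 s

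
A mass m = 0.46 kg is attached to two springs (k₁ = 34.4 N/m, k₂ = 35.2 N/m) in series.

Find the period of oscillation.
k_eq = k₁k₂/(k₁+k₂) = 17.4 N/m
T = 2π√(m/k_eq) = 2π√(0.46/17.4) = 1.022 s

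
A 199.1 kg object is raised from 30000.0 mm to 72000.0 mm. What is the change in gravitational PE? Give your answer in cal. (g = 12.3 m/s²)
ΔPE = mg(h₂ − h₁) = 199.1 kg × 12.3 m/s² × (72 − 30) m = 1.029e+05 J = 24580.0 cal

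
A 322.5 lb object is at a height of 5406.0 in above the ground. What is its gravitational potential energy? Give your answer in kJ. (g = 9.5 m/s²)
PE = mgh = 146.3 kg × 9.5 m/s² × 137.3 m = 1.908e+05 J = 190.8 kJ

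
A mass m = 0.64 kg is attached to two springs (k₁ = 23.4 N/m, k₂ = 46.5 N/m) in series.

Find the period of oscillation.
k_eq = k₁k₂/(k₁+k₂) = 15.57 N/m
T = 2π√(m/k_eq) = 2π√(0.64/15.57) = 1.274 s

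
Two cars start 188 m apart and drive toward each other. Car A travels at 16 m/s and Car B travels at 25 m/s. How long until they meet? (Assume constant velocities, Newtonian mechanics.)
Combined speed: v_combined = 16 + 25 = 41 m/s
Time to meet: t = d/41 = 188/41 = 4.59 s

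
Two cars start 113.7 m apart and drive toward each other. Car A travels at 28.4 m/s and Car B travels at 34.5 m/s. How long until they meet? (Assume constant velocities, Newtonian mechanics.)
Combined speed: v_combined = 28.4 + 34.5 = 62.9 m/s
Time to meet: t = d/62.9 = 113.7/62.9 = 1.81 s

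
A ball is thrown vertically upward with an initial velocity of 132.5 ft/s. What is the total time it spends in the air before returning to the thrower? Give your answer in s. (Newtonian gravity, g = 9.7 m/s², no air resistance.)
t_total = 2v₀/g (with unit conversion) = 8.327 s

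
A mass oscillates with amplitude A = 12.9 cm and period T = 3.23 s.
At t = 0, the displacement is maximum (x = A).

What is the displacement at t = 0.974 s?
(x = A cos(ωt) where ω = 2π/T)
ω = 2π/T = 2π/3.23 = 1.945 rad/s
x = A cos(ωt) = 12.9×cos(1.945×0.974) = -4.105 cm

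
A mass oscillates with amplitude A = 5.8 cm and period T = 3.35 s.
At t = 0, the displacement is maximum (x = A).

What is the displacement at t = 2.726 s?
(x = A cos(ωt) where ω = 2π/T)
ω = 2π/T = 2π/3.35 = 1.876 rad/s
x = A cos(ωt) = 5.8×cos(1.876×2.726) = 2.261 cm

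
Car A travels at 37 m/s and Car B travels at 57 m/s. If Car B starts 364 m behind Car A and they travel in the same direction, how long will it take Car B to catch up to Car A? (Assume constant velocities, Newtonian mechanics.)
Relative speed: v_rel = 57 - 37 = 20 m/s
Time to catch: t = d₀/v_rel = 364/20 = 18.2 s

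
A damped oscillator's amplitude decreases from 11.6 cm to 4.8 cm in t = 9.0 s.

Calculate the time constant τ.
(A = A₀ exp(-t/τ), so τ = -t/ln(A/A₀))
A/A₀ = 4.8/11.6 = 0.4138; ln(A/A₀) = -0.8824
τ = −t/ln(A/A₀) = −9.0/-0.8824 = 10.2 s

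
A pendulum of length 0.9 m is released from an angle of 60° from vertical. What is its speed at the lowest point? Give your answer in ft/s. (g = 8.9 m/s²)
h = L(1 − cosθ) = 0.9×(1 − cos60°) = 0.45 m
v = √(2gh) = √(2×8.9×0.45) = 2.83 m/s = 9.285 ft/s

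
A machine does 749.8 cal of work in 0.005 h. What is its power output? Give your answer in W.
P = W/t = 3137 J / 18 s = 174.3 W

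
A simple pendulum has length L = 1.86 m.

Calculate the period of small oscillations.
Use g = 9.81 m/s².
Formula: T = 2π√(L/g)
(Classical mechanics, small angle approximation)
T = 2π√(L/g) = 2π√(1.86/9.81) = 2.736 s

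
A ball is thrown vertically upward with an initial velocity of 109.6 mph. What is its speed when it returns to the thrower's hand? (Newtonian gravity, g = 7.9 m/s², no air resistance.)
By conservation of energy, the ball returns at the same speed = 109.6 mph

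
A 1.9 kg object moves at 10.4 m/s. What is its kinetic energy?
KE = ½mv² = ½×1.9×10.4² = 102.752 J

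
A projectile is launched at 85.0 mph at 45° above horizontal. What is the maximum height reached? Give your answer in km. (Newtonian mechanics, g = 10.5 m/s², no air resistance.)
H = v₀²sin²(θ)/(2g) (with unit conversion) = 0.03438 km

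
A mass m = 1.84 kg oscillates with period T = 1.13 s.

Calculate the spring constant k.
T = 2π√(m/k) → k = m(2π/T)² = 1.84×(2π/1.13)² = 56.89 N/m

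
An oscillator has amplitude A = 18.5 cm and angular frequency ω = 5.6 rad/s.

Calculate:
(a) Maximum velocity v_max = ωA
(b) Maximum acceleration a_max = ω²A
v_max = ωA = 5.6×0.185 = 1.036 m/s
a_max = ω²A = 5.6²×0.185 = 5.802 m/s²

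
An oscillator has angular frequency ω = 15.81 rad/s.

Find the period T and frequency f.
T = 2π/ω = 2π/15.81 = 0.3974 s; f = ω/2π = 2.516 Hz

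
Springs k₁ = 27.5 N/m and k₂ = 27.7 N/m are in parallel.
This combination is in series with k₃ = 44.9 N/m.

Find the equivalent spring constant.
k₁₂ = k₁ + k₂ = 55.2 N/m (parallel)
1/k_eq = 1/k₁₂ + 1/k₃ → k_eq = 24.76 N/m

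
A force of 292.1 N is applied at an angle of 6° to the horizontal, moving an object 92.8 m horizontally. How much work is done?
W = Fd cosθ = 292.1×92.8×cos(6°) = 26958.0 J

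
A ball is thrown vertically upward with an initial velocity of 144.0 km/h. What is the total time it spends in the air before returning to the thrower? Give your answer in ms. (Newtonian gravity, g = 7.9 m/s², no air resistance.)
t_total = 2v₀/g (with unit conversion) = 10130.0 ms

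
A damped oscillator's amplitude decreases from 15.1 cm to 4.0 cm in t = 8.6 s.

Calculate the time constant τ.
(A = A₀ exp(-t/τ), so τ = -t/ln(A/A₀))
A/A₀ = 4.0/15.1 = 0.2649; ln(A/A₀) = -1.328
τ = −t/ln(A/A₀) = −8.6/-1.328 = 6.474 s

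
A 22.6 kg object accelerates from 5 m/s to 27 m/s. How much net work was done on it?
W_net = ΔKE = ½m(v₂² − v₁²) = ½×22.6×(27² − 5²) = 7955.2 J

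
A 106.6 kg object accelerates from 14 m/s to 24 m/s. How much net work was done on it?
W_net = ΔKE = ½m(v₂² − v₁²) = ½×106.6×(24² − 14²) = 20254.0 J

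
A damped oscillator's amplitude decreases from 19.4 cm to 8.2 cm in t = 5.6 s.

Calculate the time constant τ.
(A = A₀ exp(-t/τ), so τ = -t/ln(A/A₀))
A/A₀ = 8.2/19.4 = 0.4227; ln(A/A₀) = -0.8611
τ = −t/ln(A/A₀) = −5.6/-0.8611 = 6.503 s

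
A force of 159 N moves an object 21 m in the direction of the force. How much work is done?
W = Fd = 159×21 = 3339.0 J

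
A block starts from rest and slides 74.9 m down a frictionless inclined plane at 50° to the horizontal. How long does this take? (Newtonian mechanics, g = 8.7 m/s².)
a = g sin(θ) = 8.7 × sin(50°) = 6.66 m/s²
t = √(2d/a) = √(2 × 74.9 / 6.66) = 4.74 s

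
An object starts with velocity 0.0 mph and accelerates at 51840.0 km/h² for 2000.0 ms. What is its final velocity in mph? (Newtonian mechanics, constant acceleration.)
v = v₀ + at (with unit conversion) = 17.9 mph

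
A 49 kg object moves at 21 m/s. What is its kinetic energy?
KE = ½mv² = ½×49×21² = 10804.5 J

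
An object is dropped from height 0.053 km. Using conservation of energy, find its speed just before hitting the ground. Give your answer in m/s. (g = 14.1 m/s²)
mgh = ½mv² → v = √(2gh) = √(2×14.1×53) = 38.66 m/s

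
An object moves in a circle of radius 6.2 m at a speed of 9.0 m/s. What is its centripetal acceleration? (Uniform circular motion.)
a_c = v²/r = 9.0²/6.2 = 81/6.2 = 13.06 m/s²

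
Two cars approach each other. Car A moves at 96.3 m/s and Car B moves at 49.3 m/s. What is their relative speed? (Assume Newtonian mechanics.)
v_rel = v_A + v_B = 96.3 + 49.3 = 145.6 m/s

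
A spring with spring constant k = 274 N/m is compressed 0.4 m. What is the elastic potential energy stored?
PE = ½kx² = ½×274×0.4² = 21.92 J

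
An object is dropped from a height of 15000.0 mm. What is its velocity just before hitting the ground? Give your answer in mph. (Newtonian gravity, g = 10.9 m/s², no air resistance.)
v = √(2gh) (with unit conversion) = 40.45 mph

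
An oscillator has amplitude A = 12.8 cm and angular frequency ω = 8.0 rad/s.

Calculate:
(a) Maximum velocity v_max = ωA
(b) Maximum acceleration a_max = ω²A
v_max = ωA = 8.0×0.128 = 1.024 m/s
a_max = ω²A = 8.0²×0.128 = 8.192 m/s²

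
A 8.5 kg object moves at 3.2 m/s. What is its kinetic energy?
KE = ½mv² = ½×8.5×3.2² = 43.52 J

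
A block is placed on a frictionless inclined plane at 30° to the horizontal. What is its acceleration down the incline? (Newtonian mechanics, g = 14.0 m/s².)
a = g sin(θ) = 14.0 × sin(30°) = 14.0 × 0.5 = 7.0 m/s²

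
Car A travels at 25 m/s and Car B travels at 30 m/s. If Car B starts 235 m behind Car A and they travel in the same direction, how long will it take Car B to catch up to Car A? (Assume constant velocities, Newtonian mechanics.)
Relative speed: v_rel = 30 - 25 = 5 m/s
Time to catch: t = d₀/v_rel = 235/5 = 47.0 s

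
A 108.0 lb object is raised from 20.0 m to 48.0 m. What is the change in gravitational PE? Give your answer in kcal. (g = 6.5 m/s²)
ΔPE = mg(h₂ − h₁) = 48.99 kg × 6.5 m/s² × (48 − 20) m = 8916 J = 2.131 kcal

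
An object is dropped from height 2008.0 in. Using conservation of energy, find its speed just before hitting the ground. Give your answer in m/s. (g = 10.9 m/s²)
mgh = ½mv² → v = √(2gh) = √(2×10.9×51) = 33.34 m/s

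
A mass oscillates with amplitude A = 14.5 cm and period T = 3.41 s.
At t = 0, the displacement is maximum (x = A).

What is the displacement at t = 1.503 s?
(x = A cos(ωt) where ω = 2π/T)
ω = 2π/T = 2π/3.41 = 1.843 rad/s
x = A cos(ωt) = 14.5×cos(1.843×1.503) = -13.51 cm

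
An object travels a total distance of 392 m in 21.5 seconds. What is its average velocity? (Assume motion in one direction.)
v_avg = Δd / Δt = 392 / 21.5 = 18.23 m/s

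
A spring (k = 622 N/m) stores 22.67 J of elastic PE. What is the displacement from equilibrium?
PE = ½kx² → x = √(2PE/k) = √(2×22.67/622) = 0.27 m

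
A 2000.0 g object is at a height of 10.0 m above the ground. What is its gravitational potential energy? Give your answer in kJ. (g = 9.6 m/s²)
PE = mgh = 2 kg × 9.6 m/s² × 10 m = 192 J = 0.192 kJ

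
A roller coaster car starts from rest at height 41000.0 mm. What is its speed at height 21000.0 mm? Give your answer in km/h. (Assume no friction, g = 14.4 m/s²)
mgh₁ = ½mv₂² + mgh₂ → v₂ = √(2g(h₁−h₂)) = √(2×14.4×(41−21)) = 24 m/s = 86.4 km/h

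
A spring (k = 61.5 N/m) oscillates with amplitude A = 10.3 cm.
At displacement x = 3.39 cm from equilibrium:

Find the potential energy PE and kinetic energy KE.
E_total = ½kA² = ½×61.5×(0.103)² = 0.3262 J
PE = ½kx² = ½×61.5×(0.0339)² = 0.03534 J
KE = E_total − PE = 0.2909 J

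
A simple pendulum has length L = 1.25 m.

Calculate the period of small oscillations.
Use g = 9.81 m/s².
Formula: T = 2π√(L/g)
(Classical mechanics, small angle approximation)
T = 2π√(L/g) = 2π√(1.25/9.81) = 2.243 s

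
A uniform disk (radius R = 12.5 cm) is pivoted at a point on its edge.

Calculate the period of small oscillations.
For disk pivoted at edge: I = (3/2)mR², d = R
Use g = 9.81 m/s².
I/m = (3/2)R² = 0.02344 m²; d = R = 0.125 m
T = 2π√((3/2)R²/(gR)) = 2π√(3R/(2g)) = 0.8687 s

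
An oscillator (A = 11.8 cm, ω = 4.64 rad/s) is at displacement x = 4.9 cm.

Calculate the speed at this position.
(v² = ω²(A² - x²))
v = ω√(A² − x²) = 4.64×√(0.118² − 0.049²) = 0.4981 m/s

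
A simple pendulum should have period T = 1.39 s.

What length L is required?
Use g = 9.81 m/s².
T = 2π√(L/g) → L = g(T/2π)² = 9.81×(1.39/2π)² = 0.4801 m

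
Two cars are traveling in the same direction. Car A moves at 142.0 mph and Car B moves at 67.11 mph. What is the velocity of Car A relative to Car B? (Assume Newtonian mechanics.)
v_rel = v_A - v_B = 142.0 - 67.11 = 74.89 mph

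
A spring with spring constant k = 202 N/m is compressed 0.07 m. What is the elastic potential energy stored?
PE = ½kx² = ½×202×0.07² = 0.4949 J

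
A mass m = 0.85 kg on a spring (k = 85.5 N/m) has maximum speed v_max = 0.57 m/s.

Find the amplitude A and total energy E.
½mv²_max = ½kA² → A = v_max√(m/k) = 0.57×√(0.85/85.5) = 0.05683 m = 5.683 cm
E = ½mv²_max = ½×0.85×0.57² = 0.1381 J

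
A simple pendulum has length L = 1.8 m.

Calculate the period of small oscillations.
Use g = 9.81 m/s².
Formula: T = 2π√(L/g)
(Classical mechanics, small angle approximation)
T = 2π√(L/g) = 2π√(1.8/9.81) = 2.691 s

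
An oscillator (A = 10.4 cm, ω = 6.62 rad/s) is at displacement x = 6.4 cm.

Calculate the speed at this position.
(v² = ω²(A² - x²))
v = ω√(A² − x²) = 6.62×√(0.104² − 0.064²) = 0.5427 m/s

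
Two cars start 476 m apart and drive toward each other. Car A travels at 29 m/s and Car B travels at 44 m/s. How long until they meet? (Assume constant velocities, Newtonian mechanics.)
Combined speed: v_combined = 29 + 44 = 73 m/s
Time to meet: t = d/73 = 476/73 = 6.52 s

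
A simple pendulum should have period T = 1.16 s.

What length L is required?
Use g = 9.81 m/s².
T = 2π√(L/g) → L = g(T/2π)² = 9.81×(1.16/2π)² = 0.3344 m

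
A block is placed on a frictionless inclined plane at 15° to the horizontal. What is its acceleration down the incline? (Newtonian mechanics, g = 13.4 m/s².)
a = g sin(θ) = 13.4 × sin(15°) = 13.4 × 0.2588 = 3.47 m/s²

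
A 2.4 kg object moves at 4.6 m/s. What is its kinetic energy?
KE = ½mv² = ½×2.4×4.6² = 25.392 J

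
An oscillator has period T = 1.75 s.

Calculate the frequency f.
f = 1/T = 1/1.75 = 0.5714 Hz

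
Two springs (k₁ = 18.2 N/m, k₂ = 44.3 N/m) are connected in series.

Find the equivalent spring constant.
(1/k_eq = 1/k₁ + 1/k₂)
1/k_eq = 1/18.2 + 1/44.3 = 0.077518; k_eq = 12.9 N/m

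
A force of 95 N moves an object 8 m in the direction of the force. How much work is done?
W = Fd = 95×8 = 760.0 J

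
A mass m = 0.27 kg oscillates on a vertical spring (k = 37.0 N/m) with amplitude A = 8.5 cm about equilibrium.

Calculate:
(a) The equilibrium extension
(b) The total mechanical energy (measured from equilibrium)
x_eq = mg/k = 0.27×9.81/37.0 = 0.07159 m = 7.159 cm
E = ½kA² = ½×37.0×(0.085)² = 0.1337 J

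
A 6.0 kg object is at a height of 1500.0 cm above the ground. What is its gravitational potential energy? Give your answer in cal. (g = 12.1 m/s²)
PE = mgh = 6 kg × 12.1 m/s² × 15 m = 1089 J = 260.3 cal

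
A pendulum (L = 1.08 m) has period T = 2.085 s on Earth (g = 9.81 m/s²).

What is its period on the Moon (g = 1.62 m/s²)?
T = 2π√(L/g), so T_moon/T_earth = √(g_earth/g_moon)
T_moon = 2π√(1.08/1.62) = 5.13 s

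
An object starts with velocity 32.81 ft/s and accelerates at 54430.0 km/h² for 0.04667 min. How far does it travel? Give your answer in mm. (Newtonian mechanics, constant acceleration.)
d = v₀t + ½at² (with unit conversion) = 44470.0 mm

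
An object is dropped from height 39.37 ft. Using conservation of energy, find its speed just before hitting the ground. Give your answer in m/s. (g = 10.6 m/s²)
mgh = ½mv² → v = √(2gh) = √(2×10.6×12) = 15.95 m/s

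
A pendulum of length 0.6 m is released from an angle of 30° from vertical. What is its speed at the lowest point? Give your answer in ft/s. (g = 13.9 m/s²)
h = L(1 − cosθ) = 0.6×(1 − cos30°) = 0.08038 m
v = √(2gh) = √(2×13.9×0.08038) = 1.495 m/s = 4.904 ft/s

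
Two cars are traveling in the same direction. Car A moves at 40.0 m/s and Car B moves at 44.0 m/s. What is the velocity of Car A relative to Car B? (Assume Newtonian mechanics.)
v_rel = v_A - v_B = 40.0 - 44.0 = -4.0 m/s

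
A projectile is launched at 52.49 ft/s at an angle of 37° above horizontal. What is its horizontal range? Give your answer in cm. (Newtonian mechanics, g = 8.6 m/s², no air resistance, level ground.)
R = v₀² sin(2θ) / g (with unit conversion) = 2861.0 cm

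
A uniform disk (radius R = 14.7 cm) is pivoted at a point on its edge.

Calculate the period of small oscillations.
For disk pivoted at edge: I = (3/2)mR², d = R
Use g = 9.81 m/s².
I/m = (3/2)R² = 0.03241 m²; d = R = 0.147 m
T = 2π√((3/2)R²/(gR)) = 2π√(3R/(2g)) = 0.942 s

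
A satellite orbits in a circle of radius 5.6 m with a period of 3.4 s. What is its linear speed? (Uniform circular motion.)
v = 2πr/T = 2π×5.6/3.4 = 10.35 m/s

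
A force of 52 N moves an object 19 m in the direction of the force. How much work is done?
W = Fd = 52×19 = 988.0 J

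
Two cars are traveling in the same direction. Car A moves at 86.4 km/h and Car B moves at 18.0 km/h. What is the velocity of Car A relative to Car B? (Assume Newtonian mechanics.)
v_rel = v_A - v_B = 86.4 - 18.0 = 68.4 km/h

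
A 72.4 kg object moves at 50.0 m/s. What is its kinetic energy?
KE = ½mv² = ½×72.4×50.0² = 90500.0 J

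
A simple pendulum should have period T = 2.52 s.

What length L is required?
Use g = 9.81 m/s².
T = 2π√(L/g) → L = g(T/2π)² = 9.81×(2.52/2π)² = 1.578 m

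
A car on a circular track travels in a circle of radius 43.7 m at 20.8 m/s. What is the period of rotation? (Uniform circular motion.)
T = 2πr/v = 2π×43.7/20.8 = 13.2 s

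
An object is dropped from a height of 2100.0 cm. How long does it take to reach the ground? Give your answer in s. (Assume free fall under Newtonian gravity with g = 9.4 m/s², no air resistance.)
t = √(2h/g) (with unit conversion) = 2.114 s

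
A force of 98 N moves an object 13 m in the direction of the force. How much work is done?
W = Fd = 98×13 = 1274.0 J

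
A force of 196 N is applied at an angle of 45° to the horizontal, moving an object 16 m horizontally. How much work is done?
W = Fd cosθ = 196×16×cos(45°) = 2217.5 J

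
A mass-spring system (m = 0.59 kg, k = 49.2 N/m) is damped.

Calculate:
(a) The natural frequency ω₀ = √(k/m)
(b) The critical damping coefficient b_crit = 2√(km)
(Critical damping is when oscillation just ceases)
ω₀ = √(k/m) = √(49.2/0.59) = 9.132 rad/s
b_crit = 2√(km) = 2√(49.2×0.59) = 10.78 kg/s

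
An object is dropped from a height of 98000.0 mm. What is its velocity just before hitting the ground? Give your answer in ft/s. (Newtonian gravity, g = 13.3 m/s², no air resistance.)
v = √(2gh) (with unit conversion) = 167.5 ft/s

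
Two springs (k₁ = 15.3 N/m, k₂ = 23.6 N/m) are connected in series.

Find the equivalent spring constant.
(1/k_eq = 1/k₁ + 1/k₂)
1/k_eq = 1/15.3 + 1/23.6 = 0.10773; k_eq = 9.282 N/m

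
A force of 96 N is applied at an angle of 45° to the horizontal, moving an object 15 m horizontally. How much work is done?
W = Fd cosθ = 96×15×cos(45°) = 1018.2 J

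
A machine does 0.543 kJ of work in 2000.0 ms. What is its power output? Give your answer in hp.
P = W/t = 543 J / 2 s = 271.5 W = 0.3641 hp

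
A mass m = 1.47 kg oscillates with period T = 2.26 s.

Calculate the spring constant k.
T = 2π√(m/k) → k = m(2π/T)² = 1.47×(2π/2.26)² = 11.36 N/m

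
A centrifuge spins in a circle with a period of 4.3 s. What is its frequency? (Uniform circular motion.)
f = 1/T = 1/4.3 = 0.2326 Hz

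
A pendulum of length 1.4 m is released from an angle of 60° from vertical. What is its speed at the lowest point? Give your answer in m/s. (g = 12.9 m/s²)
h = L(1 − cosθ) = 1.4×(1 − cos60°) = 0.7 m
v = √(2gh) = √(2×12.9×0.7) = 4.25 m/s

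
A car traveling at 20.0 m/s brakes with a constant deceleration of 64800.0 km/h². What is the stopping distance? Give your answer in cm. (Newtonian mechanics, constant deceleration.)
d = v₀² / (2a) (with unit conversion) = 4000.0 cm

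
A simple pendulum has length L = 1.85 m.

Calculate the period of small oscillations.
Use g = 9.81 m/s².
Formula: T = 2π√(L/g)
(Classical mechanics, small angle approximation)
T = 2π√(L/g) = 2π√(1.85/9.81) = 2.729 s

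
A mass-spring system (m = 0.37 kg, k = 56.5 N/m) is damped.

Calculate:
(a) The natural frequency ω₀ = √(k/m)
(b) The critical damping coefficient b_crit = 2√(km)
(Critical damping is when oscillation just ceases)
ω₀ = √(k/m) = √(56.5/0.37) = 12.36 rad/s
b_crit = 2√(km) = 2√(56.5×0.37) = 9.144 kg/s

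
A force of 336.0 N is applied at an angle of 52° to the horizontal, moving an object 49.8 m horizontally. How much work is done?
W = Fd cosθ = 336.0×49.8×cos(52°) = 10302.0 J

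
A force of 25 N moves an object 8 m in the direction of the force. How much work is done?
W = Fd = 25×8 = 200.0 J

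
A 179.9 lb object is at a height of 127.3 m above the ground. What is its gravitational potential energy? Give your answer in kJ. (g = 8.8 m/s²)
PE = mgh = 81.6 kg × 8.8 m/s² × 127.3 m = 9.141e+04 J = 91.41 kJ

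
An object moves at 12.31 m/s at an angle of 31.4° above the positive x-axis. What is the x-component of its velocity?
vₓ = v cos(θ) = 12.31 × cos(31.4°) = 10.51 m/s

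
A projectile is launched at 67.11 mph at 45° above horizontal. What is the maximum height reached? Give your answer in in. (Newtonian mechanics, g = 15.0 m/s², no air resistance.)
H = v₀²sin²(θ)/(2g) (with unit conversion) = 590.6 in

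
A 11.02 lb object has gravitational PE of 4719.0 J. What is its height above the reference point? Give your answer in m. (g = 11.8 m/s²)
PE = mgh → h = PE/(mg) = 4719 J / (4.999 kg × 11.8 m/s²) = 80.01 m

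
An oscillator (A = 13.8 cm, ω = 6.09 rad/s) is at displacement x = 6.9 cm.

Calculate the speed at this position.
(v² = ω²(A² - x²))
v = ω√(A² − x²) = 6.09×√(0.138² − 0.069²) = 0.7278 m/s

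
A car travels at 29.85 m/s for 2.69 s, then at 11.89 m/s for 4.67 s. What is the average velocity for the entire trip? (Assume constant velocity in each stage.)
d₁ = v₁t₁ = 29.85 × 2.69 = 80.2965 m
d₂ = v₂t₂ = 11.89 × 4.67 = 55.5263 m
d_total = 135.82 m, t_total = 7.36 s
v_avg = d_total/t_total = 135.82/7.36 = 18.45 m/s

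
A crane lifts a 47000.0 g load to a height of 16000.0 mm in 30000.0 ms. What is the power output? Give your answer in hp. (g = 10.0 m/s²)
W = mgh = 47×10.0×16 = 7520 J
P = W/t = 7520/30 = 250.7 W = 0.3361 hp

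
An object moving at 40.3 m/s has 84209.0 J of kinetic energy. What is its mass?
KE = ½mv² → m = 2KE/v² = 2×84209.0/40.3² = 103.7 kg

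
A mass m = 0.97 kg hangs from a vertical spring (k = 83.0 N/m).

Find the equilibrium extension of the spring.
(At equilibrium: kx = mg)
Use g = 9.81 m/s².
x_eq = mg/k = 0.97×9.81/83.0 = 0.1146 m = 11.46 cm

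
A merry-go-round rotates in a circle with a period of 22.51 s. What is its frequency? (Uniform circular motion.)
f = 1/T = 1/22.51 = 0.0444 Hz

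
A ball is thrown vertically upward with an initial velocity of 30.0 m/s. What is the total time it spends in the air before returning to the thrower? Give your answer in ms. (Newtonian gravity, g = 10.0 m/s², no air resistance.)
t_total = 2v₀/g (with unit conversion) = 6000.0 ms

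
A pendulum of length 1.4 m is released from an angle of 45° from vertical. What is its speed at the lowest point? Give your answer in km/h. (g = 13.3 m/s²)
h = L(1 − cosθ) = 1.4×(1 − cos45°) = 0.4101 m
v = √(2gh) = √(2×13.3×0.4101) = 3.303 m/s = 11.89 km/h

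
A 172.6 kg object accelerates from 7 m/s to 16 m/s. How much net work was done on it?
W_net = ΔKE = ½m(v₂² − v₁²) = ½×172.6×(16² − 7²) = 17864.1 J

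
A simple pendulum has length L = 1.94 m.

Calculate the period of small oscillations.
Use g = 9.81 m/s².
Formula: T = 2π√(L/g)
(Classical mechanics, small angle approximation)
T = 2π√(L/g) = 2π√(1.94/9.81) = 2.794 s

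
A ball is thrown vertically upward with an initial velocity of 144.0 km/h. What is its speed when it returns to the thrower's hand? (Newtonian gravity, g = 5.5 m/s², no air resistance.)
By conservation of energy, the ball returns at the same speed = 144.0 km/h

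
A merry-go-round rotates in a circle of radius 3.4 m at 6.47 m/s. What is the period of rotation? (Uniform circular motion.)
T = 2πr/v = 2π×3.4/6.47 = 3.3 s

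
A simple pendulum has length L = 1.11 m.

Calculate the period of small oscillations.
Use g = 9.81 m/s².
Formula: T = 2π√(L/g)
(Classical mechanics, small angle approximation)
T = 2π√(L/g) = 2π√(1.11/9.81) = 2.114 s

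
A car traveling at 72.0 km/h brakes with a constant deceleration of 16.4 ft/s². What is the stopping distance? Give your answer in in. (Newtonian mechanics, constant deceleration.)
d = v₀² / (2a) (with unit conversion) = 1575.0 in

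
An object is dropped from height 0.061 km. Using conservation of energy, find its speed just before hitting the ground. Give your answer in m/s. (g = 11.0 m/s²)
mgh = ½mv² → v = √(2gh) = √(2×11.0×61) = 36.63 m/s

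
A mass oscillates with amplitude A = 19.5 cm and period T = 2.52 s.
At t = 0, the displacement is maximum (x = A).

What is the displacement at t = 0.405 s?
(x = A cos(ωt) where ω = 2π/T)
ω = 2π/T = 2π/2.52 = 2.493 rad/s
x = A cos(ωt) = 19.5×cos(2.493×0.405) = 10.37 cm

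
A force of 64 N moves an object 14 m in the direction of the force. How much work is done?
W = Fd = 64×14 = 896.0 J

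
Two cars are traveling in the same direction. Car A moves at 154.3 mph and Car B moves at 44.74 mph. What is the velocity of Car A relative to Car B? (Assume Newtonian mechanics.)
v_rel = v_A - v_B = 154.3 - 44.74 = 109.6 mph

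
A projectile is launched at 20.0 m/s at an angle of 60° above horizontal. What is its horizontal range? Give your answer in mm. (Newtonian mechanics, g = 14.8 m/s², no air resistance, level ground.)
R = v₀² sin(2θ) / g (with unit conversion) = 23410.0 mm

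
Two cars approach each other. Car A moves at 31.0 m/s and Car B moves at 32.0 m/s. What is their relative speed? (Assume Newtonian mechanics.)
v_rel = v_A + v_B = 31.0 + 32.0 = 63.0 m/s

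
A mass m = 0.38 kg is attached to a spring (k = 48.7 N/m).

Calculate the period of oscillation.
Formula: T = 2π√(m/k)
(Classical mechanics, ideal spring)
T = 2π√(m/k) = 2π√(0.38/48.7) = 0.555 s; f = 1/T = 1.802 Hz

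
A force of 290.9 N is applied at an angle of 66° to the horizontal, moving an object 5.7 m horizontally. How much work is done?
W = Fd cosθ = 290.9×5.7×cos(66°) = 674.42 J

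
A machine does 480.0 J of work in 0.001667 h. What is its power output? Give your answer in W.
P = W/t = 480 J / 6.001 s = 79.98 W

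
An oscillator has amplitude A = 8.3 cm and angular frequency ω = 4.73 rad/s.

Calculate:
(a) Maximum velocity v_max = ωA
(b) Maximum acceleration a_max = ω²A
v_max = ωA = 4.73×0.083 = 0.3926 m/s
a_max = ω²A = 4.73²×0.083 = 1.857 m/s²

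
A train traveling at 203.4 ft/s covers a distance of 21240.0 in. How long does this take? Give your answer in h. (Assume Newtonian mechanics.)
t = d/v (with unit conversion) = 0.002417 h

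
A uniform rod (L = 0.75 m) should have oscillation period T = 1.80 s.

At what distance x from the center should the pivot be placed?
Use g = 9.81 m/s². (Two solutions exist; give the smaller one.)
T = 2π√((L²/12 + x²)/(gx)). Let c = T²g/(4π²) = 0.8051.
x² − cx + L²/12 = 0 → x = (c − √(c² − L²/3))/2 = 0.06318 m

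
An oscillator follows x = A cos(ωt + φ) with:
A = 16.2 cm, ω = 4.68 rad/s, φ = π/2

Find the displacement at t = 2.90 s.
x = A cos(ωt + φ) = 16.2×cos(4.68×2.9 + π/2) = -13.68 cm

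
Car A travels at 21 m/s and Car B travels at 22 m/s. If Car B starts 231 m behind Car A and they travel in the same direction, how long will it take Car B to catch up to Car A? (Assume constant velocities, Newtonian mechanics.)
Relative speed: v_rel = 22 - 21 = 1 m/s
Time to catch: t = d₀/v_rel = 231/1 = 231.0 s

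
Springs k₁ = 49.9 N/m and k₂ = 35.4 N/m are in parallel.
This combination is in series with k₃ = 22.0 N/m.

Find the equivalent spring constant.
k₁₂ = k₁ + k₂ = 85.3 N/m (parallel)
1/k_eq = 1/k₁₂ + 1/k₃ → k_eq = 17.49 N/m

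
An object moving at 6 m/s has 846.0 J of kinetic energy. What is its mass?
KE = ½mv² → m = 2KE/v² = 2×846.0/6² = 47.0 kg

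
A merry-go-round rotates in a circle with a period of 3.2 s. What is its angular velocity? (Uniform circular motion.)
ω = 2π/T = 2π/3.2 = 1.9635 rad/s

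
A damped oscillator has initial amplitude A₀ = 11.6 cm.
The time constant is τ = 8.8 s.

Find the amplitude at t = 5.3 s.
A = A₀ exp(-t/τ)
A = A₀ exp(−t/τ) = 11.6×exp(−5.3/8.8) = 6.352 cm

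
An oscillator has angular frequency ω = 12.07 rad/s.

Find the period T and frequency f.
T = 2π/ω = 2π/12.07 = 0.5206 s; f = ω/2π = 1.921 Hz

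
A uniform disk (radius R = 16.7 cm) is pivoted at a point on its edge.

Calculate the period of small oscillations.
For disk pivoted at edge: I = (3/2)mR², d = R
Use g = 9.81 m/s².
I/m = (3/2)R² = 0.04183 m²; d = R = 0.167 m
T = 2π√((3/2)R²/(gR)) = 2π√(3R/(2g)) = 1.004 s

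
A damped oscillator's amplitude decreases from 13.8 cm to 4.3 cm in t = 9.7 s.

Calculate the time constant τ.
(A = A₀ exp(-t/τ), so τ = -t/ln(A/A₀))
A/A₀ = 4.3/13.8 = 0.3116; ln(A/A₀) = -1.166
τ = −t/ln(A/A₀) = −9.7/-1.166 = 8.319 s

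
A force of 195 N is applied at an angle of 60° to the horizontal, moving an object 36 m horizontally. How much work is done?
W = Fd cosθ = 195×36×cos(60°) = 3510.0 J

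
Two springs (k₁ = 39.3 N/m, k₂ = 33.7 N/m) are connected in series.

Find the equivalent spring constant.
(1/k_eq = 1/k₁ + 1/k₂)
1/k_eq = 1/39.3 + 1/33.7 = 0.055119; k_eq = 18.14 N/m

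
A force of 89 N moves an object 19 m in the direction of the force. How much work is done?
W = Fd = 89×19 = 1691.0 J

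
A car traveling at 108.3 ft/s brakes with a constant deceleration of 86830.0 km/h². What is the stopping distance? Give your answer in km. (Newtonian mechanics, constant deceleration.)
d = v₀² / (2a) (with unit conversion) = 0.08132 km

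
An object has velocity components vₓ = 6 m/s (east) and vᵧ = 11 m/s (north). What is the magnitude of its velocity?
|v| = √(vₓ² + vᵧ²) = √(6² + 11²) = √(157) = 12.53 m/s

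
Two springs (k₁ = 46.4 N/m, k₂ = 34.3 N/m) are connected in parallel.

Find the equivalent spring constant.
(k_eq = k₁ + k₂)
k_eq = k₁ + k₂ = 46.4 + 34.3 = 80.7 N/m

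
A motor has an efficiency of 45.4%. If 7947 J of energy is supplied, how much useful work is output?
W_out = η × W_in = 0.454 × 7947 = 3607.9 J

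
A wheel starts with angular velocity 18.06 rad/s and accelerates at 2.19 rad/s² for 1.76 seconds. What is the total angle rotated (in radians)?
θ = ω₀t + ½αt² = 18.06×1.76 + ½×2.19×1.76² = 35.18 rad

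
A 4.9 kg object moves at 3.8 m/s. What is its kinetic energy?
KE = ½mv² = ½×4.9×3.8² = 35.378 J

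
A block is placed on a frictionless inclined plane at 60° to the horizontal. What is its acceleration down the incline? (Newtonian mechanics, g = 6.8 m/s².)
a = g sin(θ) = 6.8 × sin(60°) = 6.8 × 0.866 = 5.89 m/s²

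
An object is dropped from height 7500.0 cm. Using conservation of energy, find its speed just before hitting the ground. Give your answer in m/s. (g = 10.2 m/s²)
mgh = ½mv² → v = √(2gh) = √(2×10.2×75) = 39.12 m/s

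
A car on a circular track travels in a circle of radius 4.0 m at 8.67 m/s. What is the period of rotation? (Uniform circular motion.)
T = 2πr/v = 2π×4.0/8.67 = 2.9 s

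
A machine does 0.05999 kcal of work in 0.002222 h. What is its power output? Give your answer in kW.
P = W/t = 251 J / 7.999 s = 31.38 W = 0.03138 kW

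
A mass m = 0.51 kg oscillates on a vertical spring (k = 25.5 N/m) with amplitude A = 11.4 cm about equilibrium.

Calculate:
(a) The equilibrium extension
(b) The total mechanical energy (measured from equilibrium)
x_eq = mg/k = 0.51×9.81/25.5 = 0.1962 m = 19.62 cm
E = ½kA² = ½×25.5×(0.114)² = 0.1657 J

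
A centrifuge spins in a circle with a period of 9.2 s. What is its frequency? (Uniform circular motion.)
f = 1/T = 1/9.2 = 0.1087 Hz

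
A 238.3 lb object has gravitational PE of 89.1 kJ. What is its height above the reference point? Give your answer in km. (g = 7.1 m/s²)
PE = mgh → h = PE/(mg) = 8.91e+04 J / (108.1 kg × 7.1 m/s²) = 116.1 m = 0.1161 km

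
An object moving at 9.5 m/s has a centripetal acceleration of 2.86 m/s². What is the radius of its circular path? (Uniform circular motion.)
r = v²/a_c = 9.5²/2.86 = 31.56 m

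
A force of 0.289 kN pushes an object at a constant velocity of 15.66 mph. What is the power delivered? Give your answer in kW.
P = Fv = 289 N × 7.001 m/s = 2023 W = 2.023 kW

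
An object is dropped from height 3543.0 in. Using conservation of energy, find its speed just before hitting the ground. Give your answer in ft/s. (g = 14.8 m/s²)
mgh = ½mv² → v = √(2gh) = √(2×14.8×89.99) = 51.61 m/s = 169.3 ft/s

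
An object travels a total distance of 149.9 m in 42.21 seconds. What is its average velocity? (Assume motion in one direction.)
v_avg = Δd / Δt = 149.9 / 42.21 = 3.55 m/s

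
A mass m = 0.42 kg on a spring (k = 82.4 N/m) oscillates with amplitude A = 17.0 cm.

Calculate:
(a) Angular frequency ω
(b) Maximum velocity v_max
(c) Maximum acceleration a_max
ω = √(k/m) = √(82.4/0.42) = 14.01 rad/s
v_max = ωA = 14.01×0.17 = 2.381 m/s
a_max = ω²A = 14.01²×0.17 = 33.35 m/s²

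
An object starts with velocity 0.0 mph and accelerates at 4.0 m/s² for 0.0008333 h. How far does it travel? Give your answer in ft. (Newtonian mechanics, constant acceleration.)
d = v₀t + ½at² (with unit conversion) = 59.05 ft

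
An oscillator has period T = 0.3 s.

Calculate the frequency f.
f = 1/T = 1/0.3 = 3.333 Hz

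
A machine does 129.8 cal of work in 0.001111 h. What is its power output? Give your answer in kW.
P = W/t = 543.1 J / 4 s = 135.8 W = 0.1358 kW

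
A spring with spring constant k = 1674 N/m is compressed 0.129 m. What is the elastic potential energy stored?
PE = ½kx² = ½×1674×0.129² = 13.93 J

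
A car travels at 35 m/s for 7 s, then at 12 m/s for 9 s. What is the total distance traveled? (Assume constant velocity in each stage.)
d₁ = v₁t₁ = 35 × 7 = 245 m
d₂ = v₂t₂ = 12 × 9 = 108 m
d_total = 245 + 108 = 353 m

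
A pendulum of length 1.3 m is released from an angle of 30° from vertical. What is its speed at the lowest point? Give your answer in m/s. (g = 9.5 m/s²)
h = L(1 − cosθ) = 1.3×(1 − cos30°) = 0.1742 m
v = √(2gh) = √(2×9.5×0.1742) = 1.819 m/s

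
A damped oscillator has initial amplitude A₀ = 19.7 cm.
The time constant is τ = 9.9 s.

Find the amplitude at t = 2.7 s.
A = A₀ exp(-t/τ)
A = A₀ exp(−t/τ) = 19.7×exp(−2.7/9.9) = 15 cm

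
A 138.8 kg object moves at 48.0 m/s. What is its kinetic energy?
KE = ½mv² = ½×138.8×48.0² = 159897.6 J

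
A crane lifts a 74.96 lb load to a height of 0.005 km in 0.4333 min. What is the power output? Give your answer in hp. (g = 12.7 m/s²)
W = mgh = 34×12.7×5 = 2159 J
P = W/t = 2159/26 = 83.05 W = 0.1114 hp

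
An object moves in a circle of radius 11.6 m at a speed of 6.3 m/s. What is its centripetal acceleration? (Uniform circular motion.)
a_c = v²/r = 6.3²/11.6 = 39.69/11.6 = 3.42 m/s²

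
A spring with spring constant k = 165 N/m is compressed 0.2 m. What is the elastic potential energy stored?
PE = ½kx² = ½×165×0.2² = 3.3 J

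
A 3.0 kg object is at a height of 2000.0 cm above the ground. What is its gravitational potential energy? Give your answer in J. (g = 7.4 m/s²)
PE = mgh = 3 kg × 7.4 m/s² × 20 m = 444 J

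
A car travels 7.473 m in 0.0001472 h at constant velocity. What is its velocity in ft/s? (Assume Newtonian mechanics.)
v = d/t (with unit conversion) = 46.27 ft/s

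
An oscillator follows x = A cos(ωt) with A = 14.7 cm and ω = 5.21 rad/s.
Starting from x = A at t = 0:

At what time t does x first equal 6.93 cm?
cos(ωt) = x/A = 6.93/14.7 = 0.4714
ωt = arccos(0.4714) = 1.08 rad
t = 1.08/5.21 = 0.2073 s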